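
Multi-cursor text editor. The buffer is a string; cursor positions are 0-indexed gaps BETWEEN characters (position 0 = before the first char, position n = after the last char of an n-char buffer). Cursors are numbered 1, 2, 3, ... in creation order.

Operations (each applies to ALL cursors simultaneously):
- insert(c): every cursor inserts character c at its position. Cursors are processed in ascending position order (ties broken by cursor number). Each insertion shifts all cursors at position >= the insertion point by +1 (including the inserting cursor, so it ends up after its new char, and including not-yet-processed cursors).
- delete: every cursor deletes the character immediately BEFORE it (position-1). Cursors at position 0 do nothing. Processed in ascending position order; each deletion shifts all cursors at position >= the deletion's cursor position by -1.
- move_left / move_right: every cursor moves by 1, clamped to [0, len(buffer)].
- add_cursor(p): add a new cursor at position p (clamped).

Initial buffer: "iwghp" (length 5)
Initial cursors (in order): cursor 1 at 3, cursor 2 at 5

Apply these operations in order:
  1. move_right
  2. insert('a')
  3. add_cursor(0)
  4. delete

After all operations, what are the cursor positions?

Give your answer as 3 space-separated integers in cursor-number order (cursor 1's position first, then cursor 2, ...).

Answer: 4 5 0

Derivation:
After op 1 (move_right): buffer="iwghp" (len 5), cursors c1@4 c2@5, authorship .....
After op 2 (insert('a')): buffer="iwghapa" (len 7), cursors c1@5 c2@7, authorship ....1.2
After op 3 (add_cursor(0)): buffer="iwghapa" (len 7), cursors c3@0 c1@5 c2@7, authorship ....1.2
After op 4 (delete): buffer="iwghp" (len 5), cursors c3@0 c1@4 c2@5, authorship .....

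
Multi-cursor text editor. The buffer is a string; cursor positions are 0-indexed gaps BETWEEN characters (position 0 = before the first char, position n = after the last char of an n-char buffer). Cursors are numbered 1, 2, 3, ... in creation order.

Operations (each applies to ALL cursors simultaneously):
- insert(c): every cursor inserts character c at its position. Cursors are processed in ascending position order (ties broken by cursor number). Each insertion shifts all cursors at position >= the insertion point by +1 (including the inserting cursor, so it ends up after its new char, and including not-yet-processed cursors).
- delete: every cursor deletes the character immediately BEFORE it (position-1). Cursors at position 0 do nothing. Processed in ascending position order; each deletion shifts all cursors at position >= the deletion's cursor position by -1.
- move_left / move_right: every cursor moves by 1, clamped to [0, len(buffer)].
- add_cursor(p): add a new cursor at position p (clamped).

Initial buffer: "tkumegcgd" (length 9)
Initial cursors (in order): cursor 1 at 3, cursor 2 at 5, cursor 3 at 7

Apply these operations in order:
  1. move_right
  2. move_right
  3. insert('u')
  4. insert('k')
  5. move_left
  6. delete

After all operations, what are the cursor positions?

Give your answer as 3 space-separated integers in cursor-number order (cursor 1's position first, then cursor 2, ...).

After op 1 (move_right): buffer="tkumegcgd" (len 9), cursors c1@4 c2@6 c3@8, authorship .........
After op 2 (move_right): buffer="tkumegcgd" (len 9), cursors c1@5 c2@7 c3@9, authorship .........
After op 3 (insert('u')): buffer="tkumeugcugdu" (len 12), cursors c1@6 c2@9 c3@12, authorship .....1..2..3
After op 4 (insert('k')): buffer="tkumeukgcukgduk" (len 15), cursors c1@7 c2@11 c3@15, authorship .....11..22..33
After op 5 (move_left): buffer="tkumeukgcukgduk" (len 15), cursors c1@6 c2@10 c3@14, authorship .....11..22..33
After op 6 (delete): buffer="tkumekgckgdk" (len 12), cursors c1@5 c2@8 c3@11, authorship .....1..2..3

Answer: 5 8 11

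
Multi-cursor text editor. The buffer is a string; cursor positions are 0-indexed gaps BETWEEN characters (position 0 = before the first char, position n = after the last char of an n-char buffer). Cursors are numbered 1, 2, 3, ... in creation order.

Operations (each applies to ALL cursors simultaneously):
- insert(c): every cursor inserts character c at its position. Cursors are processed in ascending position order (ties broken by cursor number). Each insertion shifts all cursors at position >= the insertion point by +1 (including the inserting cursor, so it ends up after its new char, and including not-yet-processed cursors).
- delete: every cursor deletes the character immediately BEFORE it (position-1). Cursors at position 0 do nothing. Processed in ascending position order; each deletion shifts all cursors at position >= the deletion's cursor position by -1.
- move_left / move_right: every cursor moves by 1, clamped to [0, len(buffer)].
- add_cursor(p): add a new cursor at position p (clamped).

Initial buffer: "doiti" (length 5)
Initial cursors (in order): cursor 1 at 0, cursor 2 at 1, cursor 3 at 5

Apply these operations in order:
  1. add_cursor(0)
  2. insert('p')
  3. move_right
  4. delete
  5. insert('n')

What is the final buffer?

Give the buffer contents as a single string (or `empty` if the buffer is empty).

After op 1 (add_cursor(0)): buffer="doiti" (len 5), cursors c1@0 c4@0 c2@1 c3@5, authorship .....
After op 2 (insert('p')): buffer="ppdpoitip" (len 9), cursors c1@2 c4@2 c2@4 c3@9, authorship 14.2....3
After op 3 (move_right): buffer="ppdpoitip" (len 9), cursors c1@3 c4@3 c2@5 c3@9, authorship 14.2....3
After op 4 (delete): buffer="ppiti" (len 5), cursors c1@1 c4@1 c2@2 c3@5, authorship 12...
After op 5 (insert('n')): buffer="pnnpnitin" (len 9), cursors c1@3 c4@3 c2@5 c3@9, authorship 11422...3

Answer: pnnpnitin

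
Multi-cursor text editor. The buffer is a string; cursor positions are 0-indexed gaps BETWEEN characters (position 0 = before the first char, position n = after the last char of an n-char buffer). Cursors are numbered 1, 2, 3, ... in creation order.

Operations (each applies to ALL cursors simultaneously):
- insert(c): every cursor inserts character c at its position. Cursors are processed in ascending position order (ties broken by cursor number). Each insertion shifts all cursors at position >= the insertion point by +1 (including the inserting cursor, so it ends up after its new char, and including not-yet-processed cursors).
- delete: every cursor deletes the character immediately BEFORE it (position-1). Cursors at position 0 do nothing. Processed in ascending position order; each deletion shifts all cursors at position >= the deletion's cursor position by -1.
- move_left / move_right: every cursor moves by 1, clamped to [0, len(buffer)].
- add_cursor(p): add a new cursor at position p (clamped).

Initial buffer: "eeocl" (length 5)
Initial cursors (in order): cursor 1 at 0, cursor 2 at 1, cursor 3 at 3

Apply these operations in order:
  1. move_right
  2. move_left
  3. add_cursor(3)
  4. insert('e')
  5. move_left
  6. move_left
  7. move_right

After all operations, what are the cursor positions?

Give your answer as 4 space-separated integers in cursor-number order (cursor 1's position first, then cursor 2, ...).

After op 1 (move_right): buffer="eeocl" (len 5), cursors c1@1 c2@2 c3@4, authorship .....
After op 2 (move_left): buffer="eeocl" (len 5), cursors c1@0 c2@1 c3@3, authorship .....
After op 3 (add_cursor(3)): buffer="eeocl" (len 5), cursors c1@0 c2@1 c3@3 c4@3, authorship .....
After op 4 (insert('e')): buffer="eeeeoeecl" (len 9), cursors c1@1 c2@3 c3@7 c4@7, authorship 1.2..34..
After op 5 (move_left): buffer="eeeeoeecl" (len 9), cursors c1@0 c2@2 c3@6 c4@6, authorship 1.2..34..
After op 6 (move_left): buffer="eeeeoeecl" (len 9), cursors c1@0 c2@1 c3@5 c4@5, authorship 1.2..34..
After op 7 (move_right): buffer="eeeeoeecl" (len 9), cursors c1@1 c2@2 c3@6 c4@6, authorship 1.2..34..

Answer: 1 2 6 6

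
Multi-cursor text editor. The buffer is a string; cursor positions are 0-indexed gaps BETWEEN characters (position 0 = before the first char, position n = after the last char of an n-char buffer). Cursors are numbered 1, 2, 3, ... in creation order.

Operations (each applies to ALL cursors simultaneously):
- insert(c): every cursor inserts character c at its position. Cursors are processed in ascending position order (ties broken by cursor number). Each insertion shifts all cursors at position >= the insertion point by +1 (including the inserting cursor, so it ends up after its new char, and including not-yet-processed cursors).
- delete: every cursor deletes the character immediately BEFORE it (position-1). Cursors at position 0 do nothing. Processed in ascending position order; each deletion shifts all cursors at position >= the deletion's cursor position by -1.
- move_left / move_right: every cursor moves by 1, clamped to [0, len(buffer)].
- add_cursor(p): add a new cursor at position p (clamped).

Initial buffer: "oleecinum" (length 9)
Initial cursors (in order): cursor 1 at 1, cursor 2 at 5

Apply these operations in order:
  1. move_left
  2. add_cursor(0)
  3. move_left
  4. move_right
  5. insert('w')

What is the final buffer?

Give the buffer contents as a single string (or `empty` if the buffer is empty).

After op 1 (move_left): buffer="oleecinum" (len 9), cursors c1@0 c2@4, authorship .........
After op 2 (add_cursor(0)): buffer="oleecinum" (len 9), cursors c1@0 c3@0 c2@4, authorship .........
After op 3 (move_left): buffer="oleecinum" (len 9), cursors c1@0 c3@0 c2@3, authorship .........
After op 4 (move_right): buffer="oleecinum" (len 9), cursors c1@1 c3@1 c2@4, authorship .........
After op 5 (insert('w')): buffer="owwleewcinum" (len 12), cursors c1@3 c3@3 c2@7, authorship .13...2.....

Answer: owwleewcinum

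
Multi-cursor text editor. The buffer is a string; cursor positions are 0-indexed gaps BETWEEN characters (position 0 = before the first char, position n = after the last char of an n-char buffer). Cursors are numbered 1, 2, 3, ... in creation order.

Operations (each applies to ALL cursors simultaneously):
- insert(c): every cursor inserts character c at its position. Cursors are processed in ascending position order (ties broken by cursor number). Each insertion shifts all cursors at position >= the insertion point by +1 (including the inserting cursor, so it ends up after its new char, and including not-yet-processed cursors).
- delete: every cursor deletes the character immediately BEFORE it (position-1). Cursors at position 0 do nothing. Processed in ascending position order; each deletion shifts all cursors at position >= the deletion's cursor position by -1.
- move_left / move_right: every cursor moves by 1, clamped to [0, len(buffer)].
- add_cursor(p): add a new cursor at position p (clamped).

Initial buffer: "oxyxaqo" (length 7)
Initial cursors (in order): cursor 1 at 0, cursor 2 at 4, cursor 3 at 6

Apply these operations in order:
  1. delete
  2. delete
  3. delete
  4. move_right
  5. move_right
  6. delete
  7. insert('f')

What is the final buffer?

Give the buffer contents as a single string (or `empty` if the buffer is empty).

After op 1 (delete): buffer="oxyao" (len 5), cursors c1@0 c2@3 c3@4, authorship .....
After op 2 (delete): buffer="oxo" (len 3), cursors c1@0 c2@2 c3@2, authorship ...
After op 3 (delete): buffer="o" (len 1), cursors c1@0 c2@0 c3@0, authorship .
After op 4 (move_right): buffer="o" (len 1), cursors c1@1 c2@1 c3@1, authorship .
After op 5 (move_right): buffer="o" (len 1), cursors c1@1 c2@1 c3@1, authorship .
After op 6 (delete): buffer="" (len 0), cursors c1@0 c2@0 c3@0, authorship 
After op 7 (insert('f')): buffer="fff" (len 3), cursors c1@3 c2@3 c3@3, authorship 123

Answer: fff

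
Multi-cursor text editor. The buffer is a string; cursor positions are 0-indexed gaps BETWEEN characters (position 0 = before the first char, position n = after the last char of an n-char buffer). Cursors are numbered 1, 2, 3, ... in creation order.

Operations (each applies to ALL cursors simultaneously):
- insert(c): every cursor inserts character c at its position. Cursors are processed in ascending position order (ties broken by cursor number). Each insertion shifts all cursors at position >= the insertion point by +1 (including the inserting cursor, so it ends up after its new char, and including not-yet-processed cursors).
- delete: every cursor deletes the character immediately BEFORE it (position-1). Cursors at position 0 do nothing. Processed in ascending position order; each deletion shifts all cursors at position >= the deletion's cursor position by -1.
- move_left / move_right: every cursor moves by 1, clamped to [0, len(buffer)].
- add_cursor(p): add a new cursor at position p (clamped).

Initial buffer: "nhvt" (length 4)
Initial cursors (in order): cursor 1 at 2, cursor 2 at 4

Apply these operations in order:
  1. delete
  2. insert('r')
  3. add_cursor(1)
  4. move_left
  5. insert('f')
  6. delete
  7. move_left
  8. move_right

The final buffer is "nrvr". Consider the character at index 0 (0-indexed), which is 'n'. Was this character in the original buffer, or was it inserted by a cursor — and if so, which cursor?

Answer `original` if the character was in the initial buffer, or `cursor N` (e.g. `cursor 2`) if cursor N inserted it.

Answer: original

Derivation:
After op 1 (delete): buffer="nv" (len 2), cursors c1@1 c2@2, authorship ..
After op 2 (insert('r')): buffer="nrvr" (len 4), cursors c1@2 c2@4, authorship .1.2
After op 3 (add_cursor(1)): buffer="nrvr" (len 4), cursors c3@1 c1@2 c2@4, authorship .1.2
After op 4 (move_left): buffer="nrvr" (len 4), cursors c3@0 c1@1 c2@3, authorship .1.2
After op 5 (insert('f')): buffer="fnfrvfr" (len 7), cursors c3@1 c1@3 c2@6, authorship 3.11.22
After op 6 (delete): buffer="nrvr" (len 4), cursors c3@0 c1@1 c2@3, authorship .1.2
After op 7 (move_left): buffer="nrvr" (len 4), cursors c1@0 c3@0 c2@2, authorship .1.2
After op 8 (move_right): buffer="nrvr" (len 4), cursors c1@1 c3@1 c2@3, authorship .1.2
Authorship (.=original, N=cursor N): . 1 . 2
Index 0: author = original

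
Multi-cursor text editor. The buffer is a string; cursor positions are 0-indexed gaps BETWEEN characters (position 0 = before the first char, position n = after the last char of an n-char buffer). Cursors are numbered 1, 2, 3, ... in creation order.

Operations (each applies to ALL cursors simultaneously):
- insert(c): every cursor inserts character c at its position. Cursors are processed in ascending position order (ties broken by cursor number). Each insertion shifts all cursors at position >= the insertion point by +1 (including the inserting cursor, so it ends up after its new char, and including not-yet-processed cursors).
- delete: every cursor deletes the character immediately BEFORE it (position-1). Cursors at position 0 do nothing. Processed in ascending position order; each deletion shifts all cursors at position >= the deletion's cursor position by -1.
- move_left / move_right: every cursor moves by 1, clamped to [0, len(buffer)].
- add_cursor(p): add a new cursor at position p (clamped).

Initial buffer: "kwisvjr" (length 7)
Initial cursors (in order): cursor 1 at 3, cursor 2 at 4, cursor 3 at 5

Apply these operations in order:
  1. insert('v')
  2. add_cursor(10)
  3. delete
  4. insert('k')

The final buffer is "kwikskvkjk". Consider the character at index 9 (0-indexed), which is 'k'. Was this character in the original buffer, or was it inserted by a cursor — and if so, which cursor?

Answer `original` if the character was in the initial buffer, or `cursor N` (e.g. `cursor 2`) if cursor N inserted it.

Answer: cursor 4

Derivation:
After op 1 (insert('v')): buffer="kwivsvvvjr" (len 10), cursors c1@4 c2@6 c3@8, authorship ...1.2.3..
After op 2 (add_cursor(10)): buffer="kwivsvvvjr" (len 10), cursors c1@4 c2@6 c3@8 c4@10, authorship ...1.2.3..
After op 3 (delete): buffer="kwisvj" (len 6), cursors c1@3 c2@4 c3@5 c4@6, authorship ......
After op 4 (insert('k')): buffer="kwikskvkjk" (len 10), cursors c1@4 c2@6 c3@8 c4@10, authorship ...1.2.3.4
Authorship (.=original, N=cursor N): . . . 1 . 2 . 3 . 4
Index 9: author = 4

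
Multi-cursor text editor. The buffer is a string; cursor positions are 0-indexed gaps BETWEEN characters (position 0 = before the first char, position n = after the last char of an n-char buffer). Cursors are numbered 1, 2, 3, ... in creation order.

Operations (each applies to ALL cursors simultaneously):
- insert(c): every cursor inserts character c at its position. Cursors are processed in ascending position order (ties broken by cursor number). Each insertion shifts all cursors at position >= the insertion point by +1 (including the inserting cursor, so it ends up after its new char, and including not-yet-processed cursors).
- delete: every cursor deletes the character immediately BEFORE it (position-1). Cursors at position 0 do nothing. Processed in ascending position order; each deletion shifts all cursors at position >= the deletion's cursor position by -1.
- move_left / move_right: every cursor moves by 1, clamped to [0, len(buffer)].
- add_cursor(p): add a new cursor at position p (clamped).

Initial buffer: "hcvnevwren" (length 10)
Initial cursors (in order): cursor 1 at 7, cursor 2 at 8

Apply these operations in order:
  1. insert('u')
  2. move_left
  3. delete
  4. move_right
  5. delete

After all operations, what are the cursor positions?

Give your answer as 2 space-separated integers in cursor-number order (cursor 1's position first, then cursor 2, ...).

After op 1 (insert('u')): buffer="hcvnevwuruen" (len 12), cursors c1@8 c2@10, authorship .......1.2..
After op 2 (move_left): buffer="hcvnevwuruen" (len 12), cursors c1@7 c2@9, authorship .......1.2..
After op 3 (delete): buffer="hcvnevuuen" (len 10), cursors c1@6 c2@7, authorship ......12..
After op 4 (move_right): buffer="hcvnevuuen" (len 10), cursors c1@7 c2@8, authorship ......12..
After op 5 (delete): buffer="hcvneven" (len 8), cursors c1@6 c2@6, authorship ........

Answer: 6 6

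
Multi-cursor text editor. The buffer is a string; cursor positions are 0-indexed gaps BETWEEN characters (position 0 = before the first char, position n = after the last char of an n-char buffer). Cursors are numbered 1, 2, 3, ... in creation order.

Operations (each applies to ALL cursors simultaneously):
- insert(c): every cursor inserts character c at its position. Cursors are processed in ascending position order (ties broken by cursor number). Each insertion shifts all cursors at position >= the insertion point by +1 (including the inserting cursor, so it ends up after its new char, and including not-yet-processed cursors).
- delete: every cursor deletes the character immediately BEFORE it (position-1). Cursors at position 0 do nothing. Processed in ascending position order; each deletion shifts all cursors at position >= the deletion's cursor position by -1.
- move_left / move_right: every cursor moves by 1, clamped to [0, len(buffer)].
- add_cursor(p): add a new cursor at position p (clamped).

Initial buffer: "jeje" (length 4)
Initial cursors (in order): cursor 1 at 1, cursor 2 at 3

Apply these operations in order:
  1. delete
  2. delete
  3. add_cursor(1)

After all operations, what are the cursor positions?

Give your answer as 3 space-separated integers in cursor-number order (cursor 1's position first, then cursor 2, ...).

Answer: 0 0 1

Derivation:
After op 1 (delete): buffer="ee" (len 2), cursors c1@0 c2@1, authorship ..
After op 2 (delete): buffer="e" (len 1), cursors c1@0 c2@0, authorship .
After op 3 (add_cursor(1)): buffer="e" (len 1), cursors c1@0 c2@0 c3@1, authorship .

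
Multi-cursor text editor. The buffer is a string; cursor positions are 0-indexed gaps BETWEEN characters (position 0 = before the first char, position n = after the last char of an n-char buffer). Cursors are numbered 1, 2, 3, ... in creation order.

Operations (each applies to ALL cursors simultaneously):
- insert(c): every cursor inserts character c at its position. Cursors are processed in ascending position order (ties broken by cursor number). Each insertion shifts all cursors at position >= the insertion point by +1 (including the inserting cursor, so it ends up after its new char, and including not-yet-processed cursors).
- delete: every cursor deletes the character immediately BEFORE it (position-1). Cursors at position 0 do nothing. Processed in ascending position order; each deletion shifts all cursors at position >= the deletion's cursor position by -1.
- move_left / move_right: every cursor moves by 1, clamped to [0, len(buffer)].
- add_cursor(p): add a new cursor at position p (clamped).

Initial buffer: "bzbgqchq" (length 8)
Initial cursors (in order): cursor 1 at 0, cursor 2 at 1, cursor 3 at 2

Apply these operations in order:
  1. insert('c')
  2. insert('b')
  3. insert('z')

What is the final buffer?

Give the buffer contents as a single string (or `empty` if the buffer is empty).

After op 1 (insert('c')): buffer="cbczcbgqchq" (len 11), cursors c1@1 c2@3 c3@5, authorship 1.2.3......
After op 2 (insert('b')): buffer="cbbcbzcbbgqchq" (len 14), cursors c1@2 c2@5 c3@8, authorship 11.22.33......
After op 3 (insert('z')): buffer="cbzbcbzzcbzbgqchq" (len 17), cursors c1@3 c2@7 c3@11, authorship 111.222.333......

Answer: cbzbcbzzcbzbgqchq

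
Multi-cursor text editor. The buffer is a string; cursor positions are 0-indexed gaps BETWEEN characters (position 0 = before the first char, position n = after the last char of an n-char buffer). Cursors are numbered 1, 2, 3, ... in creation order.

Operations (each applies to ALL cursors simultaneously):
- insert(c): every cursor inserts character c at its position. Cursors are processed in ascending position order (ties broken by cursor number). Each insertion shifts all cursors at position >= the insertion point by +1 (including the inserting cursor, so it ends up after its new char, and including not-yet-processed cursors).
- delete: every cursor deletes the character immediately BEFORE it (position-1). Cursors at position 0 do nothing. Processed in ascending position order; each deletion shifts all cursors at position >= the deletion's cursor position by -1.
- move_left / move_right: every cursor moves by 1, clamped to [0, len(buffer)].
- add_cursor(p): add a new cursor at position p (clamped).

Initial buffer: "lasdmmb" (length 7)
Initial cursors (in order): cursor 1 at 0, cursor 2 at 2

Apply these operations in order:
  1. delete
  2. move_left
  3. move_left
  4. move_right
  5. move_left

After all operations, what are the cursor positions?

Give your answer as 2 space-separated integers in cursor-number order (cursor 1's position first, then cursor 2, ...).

Answer: 0 0

Derivation:
After op 1 (delete): buffer="lsdmmb" (len 6), cursors c1@0 c2@1, authorship ......
After op 2 (move_left): buffer="lsdmmb" (len 6), cursors c1@0 c2@0, authorship ......
After op 3 (move_left): buffer="lsdmmb" (len 6), cursors c1@0 c2@0, authorship ......
After op 4 (move_right): buffer="lsdmmb" (len 6), cursors c1@1 c2@1, authorship ......
After op 5 (move_left): buffer="lsdmmb" (len 6), cursors c1@0 c2@0, authorship ......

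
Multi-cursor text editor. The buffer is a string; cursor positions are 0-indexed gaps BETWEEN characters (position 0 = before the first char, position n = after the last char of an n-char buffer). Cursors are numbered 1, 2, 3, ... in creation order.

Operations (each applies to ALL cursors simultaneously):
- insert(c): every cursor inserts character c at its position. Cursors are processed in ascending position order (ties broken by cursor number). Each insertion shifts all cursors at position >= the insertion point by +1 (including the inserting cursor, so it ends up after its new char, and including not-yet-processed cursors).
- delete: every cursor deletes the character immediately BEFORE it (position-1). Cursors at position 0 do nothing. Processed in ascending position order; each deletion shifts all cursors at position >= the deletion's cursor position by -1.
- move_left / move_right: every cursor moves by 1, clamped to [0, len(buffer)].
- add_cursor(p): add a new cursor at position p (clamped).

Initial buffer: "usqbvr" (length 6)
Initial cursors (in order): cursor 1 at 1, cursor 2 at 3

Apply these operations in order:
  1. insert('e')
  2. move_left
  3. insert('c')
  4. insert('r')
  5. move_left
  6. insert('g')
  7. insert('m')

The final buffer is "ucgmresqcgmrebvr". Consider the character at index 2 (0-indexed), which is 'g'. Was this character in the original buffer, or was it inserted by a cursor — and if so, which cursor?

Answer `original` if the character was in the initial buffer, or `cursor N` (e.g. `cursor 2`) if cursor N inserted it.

After op 1 (insert('e')): buffer="uesqebvr" (len 8), cursors c1@2 c2@5, authorship .1..2...
After op 2 (move_left): buffer="uesqebvr" (len 8), cursors c1@1 c2@4, authorship .1..2...
After op 3 (insert('c')): buffer="ucesqcebvr" (len 10), cursors c1@2 c2@6, authorship .11..22...
After op 4 (insert('r')): buffer="ucresqcrebvr" (len 12), cursors c1@3 c2@8, authorship .111..222...
After op 5 (move_left): buffer="ucresqcrebvr" (len 12), cursors c1@2 c2@7, authorship .111..222...
After op 6 (insert('g')): buffer="ucgresqcgrebvr" (len 14), cursors c1@3 c2@9, authorship .1111..2222...
After op 7 (insert('m')): buffer="ucgmresqcgmrebvr" (len 16), cursors c1@4 c2@11, authorship .11111..22222...
Authorship (.=original, N=cursor N): . 1 1 1 1 1 . . 2 2 2 2 2 . . .
Index 2: author = 1

Answer: cursor 1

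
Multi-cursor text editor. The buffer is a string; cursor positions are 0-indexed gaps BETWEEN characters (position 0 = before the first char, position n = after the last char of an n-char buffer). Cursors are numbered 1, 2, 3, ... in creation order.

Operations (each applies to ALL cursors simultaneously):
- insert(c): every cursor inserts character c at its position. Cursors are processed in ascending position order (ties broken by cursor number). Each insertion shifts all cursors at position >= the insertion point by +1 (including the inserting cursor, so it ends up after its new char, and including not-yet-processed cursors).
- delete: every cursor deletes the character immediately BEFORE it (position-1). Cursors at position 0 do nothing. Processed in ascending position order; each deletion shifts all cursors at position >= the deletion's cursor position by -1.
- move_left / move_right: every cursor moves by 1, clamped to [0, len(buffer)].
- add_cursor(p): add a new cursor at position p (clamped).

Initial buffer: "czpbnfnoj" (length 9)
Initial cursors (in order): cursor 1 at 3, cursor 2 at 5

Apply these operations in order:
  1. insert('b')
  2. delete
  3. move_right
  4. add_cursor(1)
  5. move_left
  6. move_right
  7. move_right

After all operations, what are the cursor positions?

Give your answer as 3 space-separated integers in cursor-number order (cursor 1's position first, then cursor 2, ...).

Answer: 5 7 2

Derivation:
After op 1 (insert('b')): buffer="czpbbnbfnoj" (len 11), cursors c1@4 c2@7, authorship ...1..2....
After op 2 (delete): buffer="czpbnfnoj" (len 9), cursors c1@3 c2@5, authorship .........
After op 3 (move_right): buffer="czpbnfnoj" (len 9), cursors c1@4 c2@6, authorship .........
After op 4 (add_cursor(1)): buffer="czpbnfnoj" (len 9), cursors c3@1 c1@4 c2@6, authorship .........
After op 5 (move_left): buffer="czpbnfnoj" (len 9), cursors c3@0 c1@3 c2@5, authorship .........
After op 6 (move_right): buffer="czpbnfnoj" (len 9), cursors c3@1 c1@4 c2@6, authorship .........
After op 7 (move_right): buffer="czpbnfnoj" (len 9), cursors c3@2 c1@5 c2@7, authorship .........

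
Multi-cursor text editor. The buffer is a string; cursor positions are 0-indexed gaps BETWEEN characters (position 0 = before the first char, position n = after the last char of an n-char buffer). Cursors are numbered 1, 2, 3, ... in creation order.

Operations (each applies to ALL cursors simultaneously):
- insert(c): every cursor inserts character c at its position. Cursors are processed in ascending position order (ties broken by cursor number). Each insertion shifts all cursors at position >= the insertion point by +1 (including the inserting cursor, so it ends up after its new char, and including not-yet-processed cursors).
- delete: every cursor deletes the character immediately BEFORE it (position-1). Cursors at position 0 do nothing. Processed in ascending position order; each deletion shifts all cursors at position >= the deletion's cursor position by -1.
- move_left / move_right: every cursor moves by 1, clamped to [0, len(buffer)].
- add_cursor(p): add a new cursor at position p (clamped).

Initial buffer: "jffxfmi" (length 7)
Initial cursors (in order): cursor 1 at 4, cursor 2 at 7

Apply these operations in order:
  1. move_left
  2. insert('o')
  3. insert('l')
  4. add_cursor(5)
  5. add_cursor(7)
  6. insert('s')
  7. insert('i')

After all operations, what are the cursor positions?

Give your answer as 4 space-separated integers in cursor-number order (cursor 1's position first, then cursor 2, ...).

After op 1 (move_left): buffer="jffxfmi" (len 7), cursors c1@3 c2@6, authorship .......
After op 2 (insert('o')): buffer="jffoxfmoi" (len 9), cursors c1@4 c2@8, authorship ...1...2.
After op 3 (insert('l')): buffer="jffolxfmoli" (len 11), cursors c1@5 c2@10, authorship ...11...22.
After op 4 (add_cursor(5)): buffer="jffolxfmoli" (len 11), cursors c1@5 c3@5 c2@10, authorship ...11...22.
After op 5 (add_cursor(7)): buffer="jffolxfmoli" (len 11), cursors c1@5 c3@5 c4@7 c2@10, authorship ...11...22.
After op 6 (insert('s')): buffer="jffolssxfsmolsi" (len 15), cursors c1@7 c3@7 c4@10 c2@14, authorship ...1113..4.222.
After op 7 (insert('i')): buffer="jffolssiixfsimolsii" (len 19), cursors c1@9 c3@9 c4@13 c2@18, authorship ...111313..44.2222.

Answer: 9 18 9 13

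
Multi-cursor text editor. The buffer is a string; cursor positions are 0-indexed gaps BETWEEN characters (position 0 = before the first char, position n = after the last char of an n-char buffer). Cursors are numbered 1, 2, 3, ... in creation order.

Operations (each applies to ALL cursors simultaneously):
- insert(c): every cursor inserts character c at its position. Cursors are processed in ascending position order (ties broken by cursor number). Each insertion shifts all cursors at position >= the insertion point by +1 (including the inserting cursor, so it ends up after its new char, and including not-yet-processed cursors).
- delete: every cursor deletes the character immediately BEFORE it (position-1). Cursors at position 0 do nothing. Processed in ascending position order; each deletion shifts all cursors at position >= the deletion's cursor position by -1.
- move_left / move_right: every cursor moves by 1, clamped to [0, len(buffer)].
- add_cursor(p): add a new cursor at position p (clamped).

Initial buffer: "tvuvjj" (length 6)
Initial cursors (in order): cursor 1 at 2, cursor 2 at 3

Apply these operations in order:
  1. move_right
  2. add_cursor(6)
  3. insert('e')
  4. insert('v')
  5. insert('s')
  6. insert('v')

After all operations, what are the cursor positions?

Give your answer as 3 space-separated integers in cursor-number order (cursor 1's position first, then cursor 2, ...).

After op 1 (move_right): buffer="tvuvjj" (len 6), cursors c1@3 c2@4, authorship ......
After op 2 (add_cursor(6)): buffer="tvuvjj" (len 6), cursors c1@3 c2@4 c3@6, authorship ......
After op 3 (insert('e')): buffer="tvuevejje" (len 9), cursors c1@4 c2@6 c3@9, authorship ...1.2..3
After op 4 (insert('v')): buffer="tvuevvevjjev" (len 12), cursors c1@5 c2@8 c3@12, authorship ...11.22..33
After op 5 (insert('s')): buffer="tvuevsvevsjjevs" (len 15), cursors c1@6 c2@10 c3@15, authorship ...111.222..333
After op 6 (insert('v')): buffer="tvuevsvvevsvjjevsv" (len 18), cursors c1@7 c2@12 c3@18, authorship ...1111.2222..3333

Answer: 7 12 18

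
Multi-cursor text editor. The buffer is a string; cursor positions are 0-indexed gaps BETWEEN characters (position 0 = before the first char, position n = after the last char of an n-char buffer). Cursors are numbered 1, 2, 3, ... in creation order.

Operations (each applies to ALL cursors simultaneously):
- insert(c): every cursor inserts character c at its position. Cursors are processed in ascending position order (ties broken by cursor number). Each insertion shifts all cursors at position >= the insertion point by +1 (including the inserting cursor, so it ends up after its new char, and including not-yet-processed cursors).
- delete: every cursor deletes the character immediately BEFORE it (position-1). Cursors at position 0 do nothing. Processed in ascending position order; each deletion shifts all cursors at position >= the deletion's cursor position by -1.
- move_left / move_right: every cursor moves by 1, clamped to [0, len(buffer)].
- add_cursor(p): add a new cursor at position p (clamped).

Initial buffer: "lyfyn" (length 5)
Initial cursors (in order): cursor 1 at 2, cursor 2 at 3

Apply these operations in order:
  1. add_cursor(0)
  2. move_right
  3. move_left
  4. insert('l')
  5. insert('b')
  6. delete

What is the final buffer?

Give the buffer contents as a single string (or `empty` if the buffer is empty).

After op 1 (add_cursor(0)): buffer="lyfyn" (len 5), cursors c3@0 c1@2 c2@3, authorship .....
After op 2 (move_right): buffer="lyfyn" (len 5), cursors c3@1 c1@3 c2@4, authorship .....
After op 3 (move_left): buffer="lyfyn" (len 5), cursors c3@0 c1@2 c2@3, authorship .....
After op 4 (insert('l')): buffer="llylflyn" (len 8), cursors c3@1 c1@4 c2@6, authorship 3..1.2..
After op 5 (insert('b')): buffer="lblylbflbyn" (len 11), cursors c3@2 c1@6 c2@9, authorship 33..11.22..
After op 6 (delete): buffer="llylflyn" (len 8), cursors c3@1 c1@4 c2@6, authorship 3..1.2..

Answer: llylflyn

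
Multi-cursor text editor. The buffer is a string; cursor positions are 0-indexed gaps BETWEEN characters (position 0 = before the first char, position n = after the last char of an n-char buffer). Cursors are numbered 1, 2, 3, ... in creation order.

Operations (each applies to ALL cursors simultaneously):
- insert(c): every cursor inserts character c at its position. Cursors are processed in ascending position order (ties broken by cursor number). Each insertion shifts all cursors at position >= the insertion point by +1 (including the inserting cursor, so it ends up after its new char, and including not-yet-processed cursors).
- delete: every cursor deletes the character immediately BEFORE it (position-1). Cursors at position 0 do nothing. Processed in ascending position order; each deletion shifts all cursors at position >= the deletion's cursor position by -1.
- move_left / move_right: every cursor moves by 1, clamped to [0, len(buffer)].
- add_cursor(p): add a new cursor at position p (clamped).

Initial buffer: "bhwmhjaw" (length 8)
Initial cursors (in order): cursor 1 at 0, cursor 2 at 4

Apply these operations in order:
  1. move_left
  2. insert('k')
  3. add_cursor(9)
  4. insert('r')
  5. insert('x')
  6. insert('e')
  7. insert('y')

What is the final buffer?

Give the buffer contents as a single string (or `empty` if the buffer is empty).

After op 1 (move_left): buffer="bhwmhjaw" (len 8), cursors c1@0 c2@3, authorship ........
After op 2 (insert('k')): buffer="kbhwkmhjaw" (len 10), cursors c1@1 c2@5, authorship 1...2.....
After op 3 (add_cursor(9)): buffer="kbhwkmhjaw" (len 10), cursors c1@1 c2@5 c3@9, authorship 1...2.....
After op 4 (insert('r')): buffer="krbhwkrmhjarw" (len 13), cursors c1@2 c2@7 c3@12, authorship 11...22....3.
After op 5 (insert('x')): buffer="krxbhwkrxmhjarxw" (len 16), cursors c1@3 c2@9 c3@15, authorship 111...222....33.
After op 6 (insert('e')): buffer="krxebhwkrxemhjarxew" (len 19), cursors c1@4 c2@11 c3@18, authorship 1111...2222....333.
After op 7 (insert('y')): buffer="krxeybhwkrxeymhjarxeyw" (len 22), cursors c1@5 c2@13 c3@21, authorship 11111...22222....3333.

Answer: krxeybhwkrxeymhjarxeyw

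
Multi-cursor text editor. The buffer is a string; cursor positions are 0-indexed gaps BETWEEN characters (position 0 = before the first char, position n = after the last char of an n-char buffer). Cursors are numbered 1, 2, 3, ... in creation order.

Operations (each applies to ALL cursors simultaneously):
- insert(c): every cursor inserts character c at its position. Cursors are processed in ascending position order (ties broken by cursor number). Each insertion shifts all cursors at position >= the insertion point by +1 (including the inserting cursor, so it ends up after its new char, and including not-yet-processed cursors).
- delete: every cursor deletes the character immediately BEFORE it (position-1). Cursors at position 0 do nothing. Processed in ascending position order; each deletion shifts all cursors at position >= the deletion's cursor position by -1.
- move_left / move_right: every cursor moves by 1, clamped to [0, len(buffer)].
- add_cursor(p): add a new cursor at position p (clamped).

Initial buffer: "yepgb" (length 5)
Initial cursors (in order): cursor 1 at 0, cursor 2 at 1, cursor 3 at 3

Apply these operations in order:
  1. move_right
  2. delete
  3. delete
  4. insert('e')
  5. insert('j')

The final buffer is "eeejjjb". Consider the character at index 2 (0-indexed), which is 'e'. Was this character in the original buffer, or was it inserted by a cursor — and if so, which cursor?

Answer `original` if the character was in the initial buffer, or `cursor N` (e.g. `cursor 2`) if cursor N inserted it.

After op 1 (move_right): buffer="yepgb" (len 5), cursors c1@1 c2@2 c3@4, authorship .....
After op 2 (delete): buffer="pb" (len 2), cursors c1@0 c2@0 c3@1, authorship ..
After op 3 (delete): buffer="b" (len 1), cursors c1@0 c2@0 c3@0, authorship .
After op 4 (insert('e')): buffer="eeeb" (len 4), cursors c1@3 c2@3 c3@3, authorship 123.
After op 5 (insert('j')): buffer="eeejjjb" (len 7), cursors c1@6 c2@6 c3@6, authorship 123123.
Authorship (.=original, N=cursor N): 1 2 3 1 2 3 .
Index 2: author = 3

Answer: cursor 3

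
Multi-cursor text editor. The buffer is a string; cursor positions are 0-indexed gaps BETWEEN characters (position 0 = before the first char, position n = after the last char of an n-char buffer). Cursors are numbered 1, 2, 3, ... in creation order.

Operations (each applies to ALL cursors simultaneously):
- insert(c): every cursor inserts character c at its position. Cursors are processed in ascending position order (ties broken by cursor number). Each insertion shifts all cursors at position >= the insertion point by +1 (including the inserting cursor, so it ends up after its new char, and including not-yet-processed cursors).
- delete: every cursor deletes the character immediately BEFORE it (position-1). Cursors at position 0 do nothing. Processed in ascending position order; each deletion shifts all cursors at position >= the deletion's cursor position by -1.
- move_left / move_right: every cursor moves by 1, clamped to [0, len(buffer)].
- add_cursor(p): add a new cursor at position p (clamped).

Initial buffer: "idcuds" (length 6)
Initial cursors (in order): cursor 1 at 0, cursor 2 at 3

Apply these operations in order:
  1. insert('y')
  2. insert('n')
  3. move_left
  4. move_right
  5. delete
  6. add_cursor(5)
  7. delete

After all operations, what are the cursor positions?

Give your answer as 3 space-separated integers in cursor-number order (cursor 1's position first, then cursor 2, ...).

After op 1 (insert('y')): buffer="yidcyuds" (len 8), cursors c1@1 c2@5, authorship 1...2...
After op 2 (insert('n')): buffer="ynidcynuds" (len 10), cursors c1@2 c2@7, authorship 11...22...
After op 3 (move_left): buffer="ynidcynuds" (len 10), cursors c1@1 c2@6, authorship 11...22...
After op 4 (move_right): buffer="ynidcynuds" (len 10), cursors c1@2 c2@7, authorship 11...22...
After op 5 (delete): buffer="yidcyuds" (len 8), cursors c1@1 c2@5, authorship 1...2...
After op 6 (add_cursor(5)): buffer="yidcyuds" (len 8), cursors c1@1 c2@5 c3@5, authorship 1...2...
After op 7 (delete): buffer="iduds" (len 5), cursors c1@0 c2@2 c3@2, authorship .....

Answer: 0 2 2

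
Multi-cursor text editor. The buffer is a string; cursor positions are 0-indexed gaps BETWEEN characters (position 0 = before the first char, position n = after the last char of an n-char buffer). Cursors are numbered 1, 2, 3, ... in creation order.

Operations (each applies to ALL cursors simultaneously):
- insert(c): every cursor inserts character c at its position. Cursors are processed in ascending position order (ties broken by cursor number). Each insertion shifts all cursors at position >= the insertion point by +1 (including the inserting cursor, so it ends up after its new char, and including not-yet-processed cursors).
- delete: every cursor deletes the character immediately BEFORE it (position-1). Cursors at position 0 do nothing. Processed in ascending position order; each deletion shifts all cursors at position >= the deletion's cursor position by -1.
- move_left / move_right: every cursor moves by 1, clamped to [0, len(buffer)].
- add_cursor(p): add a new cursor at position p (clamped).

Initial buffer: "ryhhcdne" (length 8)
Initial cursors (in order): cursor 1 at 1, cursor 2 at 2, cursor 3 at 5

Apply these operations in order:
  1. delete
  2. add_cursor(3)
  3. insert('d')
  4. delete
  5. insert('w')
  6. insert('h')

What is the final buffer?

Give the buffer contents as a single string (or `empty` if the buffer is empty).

Answer: wwhhhhwhdwhne

Derivation:
After op 1 (delete): buffer="hhdne" (len 5), cursors c1@0 c2@0 c3@2, authorship .....
After op 2 (add_cursor(3)): buffer="hhdne" (len 5), cursors c1@0 c2@0 c3@2 c4@3, authorship .....
After op 3 (insert('d')): buffer="ddhhdddne" (len 9), cursors c1@2 c2@2 c3@5 c4@7, authorship 12..3.4..
After op 4 (delete): buffer="hhdne" (len 5), cursors c1@0 c2@0 c3@2 c4@3, authorship .....
After op 5 (insert('w')): buffer="wwhhwdwne" (len 9), cursors c1@2 c2@2 c3@5 c4@7, authorship 12..3.4..
After op 6 (insert('h')): buffer="wwhhhhwhdwhne" (len 13), cursors c1@4 c2@4 c3@8 c4@11, authorship 1212..33.44..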